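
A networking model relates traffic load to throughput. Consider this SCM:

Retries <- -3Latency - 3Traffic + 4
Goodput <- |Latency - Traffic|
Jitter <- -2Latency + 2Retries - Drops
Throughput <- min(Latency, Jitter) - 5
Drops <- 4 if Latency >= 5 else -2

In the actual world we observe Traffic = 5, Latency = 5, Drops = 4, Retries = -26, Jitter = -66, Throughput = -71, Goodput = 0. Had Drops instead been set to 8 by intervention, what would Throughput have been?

The intervention breaks the incoming arrows to Drops: Drops <- 4 if Latency >= 5 else -2 no longer applies, and Drops = 8.
Retries = -3Latency - 3Traffic + 4  [with Latency=5, Traffic=5]  = -26
Jitter = -2Latency + 2Retries - Drops  [with Latency=5, Retries=-26, Drops=8]  = -70
Throughput = min(Latency, Jitter) - 5  [with Latency=5, Jitter=-70]  = -75

-75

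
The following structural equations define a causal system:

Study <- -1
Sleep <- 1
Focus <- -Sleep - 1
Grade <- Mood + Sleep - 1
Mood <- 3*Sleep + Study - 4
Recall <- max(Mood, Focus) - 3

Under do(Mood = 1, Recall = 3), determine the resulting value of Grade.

The joint intervention fixes Mood = 1, Recall = 3, removing each variable's own equation.
Grade = Mood + Sleep - 1  [with Mood=1, Sleep=1]  = 1

1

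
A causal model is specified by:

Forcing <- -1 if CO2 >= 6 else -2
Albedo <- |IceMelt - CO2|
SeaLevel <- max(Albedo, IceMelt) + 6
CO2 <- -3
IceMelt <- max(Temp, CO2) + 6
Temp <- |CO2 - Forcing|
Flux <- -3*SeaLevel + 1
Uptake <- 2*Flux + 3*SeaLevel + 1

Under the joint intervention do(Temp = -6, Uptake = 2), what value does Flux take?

-35

Under do(Temp = -6, Uptake = 2), each intervened variable's structural equation is replaced by its fixed value.
IceMelt = max(Temp, CO2) + 6  [with Temp=-6, CO2=-3]  = 3
Albedo = |IceMelt - CO2|  [with IceMelt=3, CO2=-3]  = 6
SeaLevel = max(Albedo, IceMelt) + 6  [with Albedo=6, IceMelt=3]  = 12
Flux = -3*SeaLevel + 1  [with SeaLevel=12]  = -35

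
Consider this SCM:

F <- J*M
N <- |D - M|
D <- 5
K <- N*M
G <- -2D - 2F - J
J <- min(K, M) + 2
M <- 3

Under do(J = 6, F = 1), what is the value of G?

Under do(J = 6, F = 1), each intervened variable's structural equation is replaced by its fixed value.
G = -2D - 2F - J  [with D=5, F=1, J=6]  = -18

-18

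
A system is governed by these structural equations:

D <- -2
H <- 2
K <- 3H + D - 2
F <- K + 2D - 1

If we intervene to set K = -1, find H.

Under do(K=-1), the mechanism K <- 3H + D - 2 is discarded; K is fixed at -1.
Since H is not a descendant of the intervened variable, it is unaffected.

2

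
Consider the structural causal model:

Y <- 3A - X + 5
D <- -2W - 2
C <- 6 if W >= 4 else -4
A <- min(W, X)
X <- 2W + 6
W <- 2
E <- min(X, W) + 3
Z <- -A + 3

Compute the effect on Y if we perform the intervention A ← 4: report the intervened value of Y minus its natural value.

6

The intervention breaks the incoming arrows to A: A <- min(W, X) no longer applies, and A = 4.
X = 2W + 6  [with W=2]  = 10
Y = 3A - X + 5  [with A=4, X=10]  = 7
Without intervention: X = 2W + 6  [with W=2]  = 10; A = min(W, X)  [with W=2, X=10]  = 2; Y = 3A - X + 5  [with A=2, X=10]  = 1.
Change = 7 − 1 = 6.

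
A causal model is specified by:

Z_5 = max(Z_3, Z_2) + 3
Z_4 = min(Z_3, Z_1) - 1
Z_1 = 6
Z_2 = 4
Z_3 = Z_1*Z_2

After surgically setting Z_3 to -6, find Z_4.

-7

The intervention breaks the incoming arrows to Z_3: Z_3 = Z_1*Z_2 no longer applies, and Z_3 = -6.
Z_4 = min(Z_3, Z_1) - 1  [with Z_3=-6, Z_1=6]  = -7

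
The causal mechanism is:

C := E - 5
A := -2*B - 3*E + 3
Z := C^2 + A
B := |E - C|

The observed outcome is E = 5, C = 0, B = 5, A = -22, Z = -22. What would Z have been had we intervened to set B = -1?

-10

do(B=-1) replaces the equation B := |E - C| with the constant B = -1.
C = E - 5  [with E=5]  = 0
A = -2*B - 3*E + 3  [with B=-1, E=5]  = -10
Z = C^2 + A  [with C=0, A=-10]  = -10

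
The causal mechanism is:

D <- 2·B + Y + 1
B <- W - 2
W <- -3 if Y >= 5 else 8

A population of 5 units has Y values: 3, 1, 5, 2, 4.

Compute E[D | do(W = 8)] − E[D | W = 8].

0.5

Under do(W=8), W's equation is replaced by W=8 for every unit. Per-unit D: 16, 14, 18, 15, 17. Mean = 16.
Conditioning on W=8 selects the 4 unit(s) with Y ∈ {3, 1, 2, 4}. Their D values: 16, 14, 15, 17. Mean = 15.5.
Difference = 16 − 15.5 = 0.5.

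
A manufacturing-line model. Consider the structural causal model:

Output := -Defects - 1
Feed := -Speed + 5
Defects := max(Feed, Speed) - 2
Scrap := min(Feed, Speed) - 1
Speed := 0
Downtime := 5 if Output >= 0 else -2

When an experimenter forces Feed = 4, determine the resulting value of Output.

-3

do(Feed=4) replaces the equation Feed := -Speed + 5 with the constant Feed = 4.
Defects = max(Feed, Speed) - 2  [with Feed=4, Speed=0]  = 2
Output = -Defects - 1  [with Defects=2]  = -3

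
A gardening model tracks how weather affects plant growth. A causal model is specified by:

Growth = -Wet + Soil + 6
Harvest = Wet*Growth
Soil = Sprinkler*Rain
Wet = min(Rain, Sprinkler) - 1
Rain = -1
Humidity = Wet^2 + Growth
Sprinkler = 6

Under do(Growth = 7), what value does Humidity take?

11

The intervention breaks the incoming arrows to Growth: Growth = -Wet + Soil + 6 no longer applies, and Growth = 7.
Wet = min(Rain, Sprinkler) - 1  [with Rain=-1, Sprinkler=6]  = -2
Humidity = Wet^2 + Growth  [with Wet=-2, Growth=7]  = 11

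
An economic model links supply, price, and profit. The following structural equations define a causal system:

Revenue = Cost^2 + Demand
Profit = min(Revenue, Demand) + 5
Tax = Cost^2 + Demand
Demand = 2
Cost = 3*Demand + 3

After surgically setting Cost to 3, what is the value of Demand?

2

Under do(Cost=3), the mechanism Cost = 3*Demand + 3 is discarded; Cost is fixed at 3.
Demand is not downstream of the intervention, so its value is determined by the original equations.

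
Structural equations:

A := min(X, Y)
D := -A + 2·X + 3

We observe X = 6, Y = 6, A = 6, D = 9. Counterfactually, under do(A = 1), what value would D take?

14

The intervention breaks the incoming arrows to A: A := min(X, Y) no longer applies, and A = 1.
D = -A + 2·X + 3  [with A=1, X=6]  = 14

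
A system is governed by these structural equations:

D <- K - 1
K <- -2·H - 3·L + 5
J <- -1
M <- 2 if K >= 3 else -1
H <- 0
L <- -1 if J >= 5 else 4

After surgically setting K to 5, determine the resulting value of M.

Under do(K=5), the mechanism K <- -2·H - 3·L + 5 is discarded; K is fixed at 5.
M = 2 if K >= 3 else -1  [with K=5]  = 2

2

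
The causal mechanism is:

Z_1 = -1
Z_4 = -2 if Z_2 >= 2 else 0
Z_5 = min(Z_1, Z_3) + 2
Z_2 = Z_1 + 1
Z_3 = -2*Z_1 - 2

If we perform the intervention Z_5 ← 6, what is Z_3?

do(Z_5=6) replaces the equation Z_5 = min(Z_1, Z_3) + 2 with the constant Z_5 = 6.
Z_3 is not downstream of the intervention, so its value is determined by the original equations.
Z_3 = -2*Z_1 - 2  [with Z_1=-1]  = 0

0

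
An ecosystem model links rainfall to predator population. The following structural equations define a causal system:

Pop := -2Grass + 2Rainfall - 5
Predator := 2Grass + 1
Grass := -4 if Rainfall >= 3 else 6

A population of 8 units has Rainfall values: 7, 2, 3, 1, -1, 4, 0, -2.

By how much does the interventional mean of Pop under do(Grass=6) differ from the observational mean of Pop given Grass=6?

Every unit gets Grass=6 under the intervention. Pop values become -3, -13, -11, -15, -19, -9, -17, -21; E[Pop|do(Grass=6)] = -13.5.
Observing Grass=6 restricts to units where Grass's equation naturally yields 6: Rainfall ∈ {2, 1, -1, 0, -2}. In that subpopulation Pop = -13, -15, -19, -17, -21, mean -17.
Difference = -13.5 − (-17) = 3.5.

3.5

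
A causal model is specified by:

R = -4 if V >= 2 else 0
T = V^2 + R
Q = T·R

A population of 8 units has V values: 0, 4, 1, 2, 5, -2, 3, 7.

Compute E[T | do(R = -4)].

9.5

Every unit gets R=-4 under the intervention. T values become -4, 12, -3, 0, 21, 0, 5, 45; E[T|do(R=-4)] = 9.5.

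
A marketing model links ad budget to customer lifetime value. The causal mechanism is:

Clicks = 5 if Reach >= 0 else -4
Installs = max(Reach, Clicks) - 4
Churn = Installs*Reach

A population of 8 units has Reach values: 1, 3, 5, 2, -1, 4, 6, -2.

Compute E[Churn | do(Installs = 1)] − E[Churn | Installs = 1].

-0.75

The intervention sets Installs=1 in all 8 units regardless of Reach. Recomputing Churn per unit gives 1, 3, 5, 2, -1, 4, 6, -2; average 2.25.
Conditioning on Installs=1 selects the 5 unit(s) with Reach ∈ {1, 3, 5, 2, 4}. Their Churn values: 1, 3, 5, 2, 4. Mean = 3.
Difference = 2.25 − 3 = -0.75.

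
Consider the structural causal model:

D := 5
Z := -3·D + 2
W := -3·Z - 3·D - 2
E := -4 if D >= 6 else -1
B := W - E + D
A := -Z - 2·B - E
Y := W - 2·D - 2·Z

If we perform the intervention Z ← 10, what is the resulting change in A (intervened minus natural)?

115

Under do(Z=10), the mechanism Z := -3·D + 2 is discarded; Z is fixed at 10.
W = -3·Z - 3·D - 2  [with Z=10, D=5]  = -47
E = -4 if D >= 6 else -1  [with D=5]  = -1
B = W - E + D  [with W=-47, E=-1, D=5]  = -41
A = -Z - 2·B - E  [with Z=10, B=-41, E=-1]  = 73
Without intervention: Z = -3·D + 2  [with D=5]  = -13; W = -3·Z - 3·D - 2  [with Z=-13, D=5]  = 22; E = -4 if D >= 6 else -1  [with D=5]  = -1; B = W - E + D  [with W=22, E=-1, D=5]  = 28; A = -Z - 2·B - E  [with Z=-13, B=28, E=-1]  = -42.
Change = 73 − (-42) = 115.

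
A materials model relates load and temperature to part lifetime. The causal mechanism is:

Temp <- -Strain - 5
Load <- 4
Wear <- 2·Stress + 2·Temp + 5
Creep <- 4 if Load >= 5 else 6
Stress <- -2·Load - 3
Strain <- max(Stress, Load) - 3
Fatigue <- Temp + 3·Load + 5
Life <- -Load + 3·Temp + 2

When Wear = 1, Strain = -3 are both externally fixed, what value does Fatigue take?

Under do(Wear = 1, Strain = -3), each intervened variable's structural equation is replaced by its fixed value.
Temp = -Strain - 5  [with Strain=-3]  = -2
Fatigue = Temp + 3·Load + 5  [with Temp=-2, Load=4]  = 15

15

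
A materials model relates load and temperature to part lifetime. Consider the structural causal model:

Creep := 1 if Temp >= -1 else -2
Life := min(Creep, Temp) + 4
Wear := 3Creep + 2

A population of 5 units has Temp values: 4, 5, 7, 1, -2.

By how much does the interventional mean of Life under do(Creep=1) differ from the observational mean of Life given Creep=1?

-0.6

do(Creep=1) breaks Creep's dependence on Temp. With Creep=1 fixed, Life across the units is 5, 5, 5, 5, 2, mean 4.4.
Conditioning on Creep=1 selects the 4 unit(s) with Temp ∈ {4, 5, 7, 1}. Their Life values: 5, 5, 5, 5. Mean = 5.
Difference = 4.4 − 5 = -0.6.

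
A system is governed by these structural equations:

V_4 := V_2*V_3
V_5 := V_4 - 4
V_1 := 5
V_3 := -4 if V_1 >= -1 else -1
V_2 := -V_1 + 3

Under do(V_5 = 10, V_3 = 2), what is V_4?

-4

Under do(V_5 = 10, V_3 = 2), each intervened variable's structural equation is replaced by its fixed value.
V_2 = -V_1 + 3  [with V_1=5]  = -2
V_4 = V_2*V_3  [with V_2=-2, V_3=2]  = -4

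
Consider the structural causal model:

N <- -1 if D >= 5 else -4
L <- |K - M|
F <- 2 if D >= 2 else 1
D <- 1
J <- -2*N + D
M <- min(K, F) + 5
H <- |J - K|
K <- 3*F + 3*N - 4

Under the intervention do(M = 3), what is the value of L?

16

do(M=3) replaces the equation M <- min(K, F) + 5 with the constant M = 3.
N = -1 if D >= 5 else -4  [with D=1]  = -4
F = 2 if D >= 2 else 1  [with D=1]  = 1
K = 3*F + 3*N - 4  [with F=1, N=-4]  = -13
L = |K - M|  [with K=-13, M=3]  = 16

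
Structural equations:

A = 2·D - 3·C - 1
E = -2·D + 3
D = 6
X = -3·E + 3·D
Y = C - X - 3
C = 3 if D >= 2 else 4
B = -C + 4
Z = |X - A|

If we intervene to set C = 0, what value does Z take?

34

do(C=0) replaces the equation C = 3 if D >= 2 else 4 with the constant C = 0.
A = 2·D - 3·C - 1  [with D=6, C=0]  = 11
E = -2·D + 3  [with D=6]  = -9
X = -3·E + 3·D  [with E=-9, D=6]  = 45
Z = |X - A|  [with X=45, A=11]  = 34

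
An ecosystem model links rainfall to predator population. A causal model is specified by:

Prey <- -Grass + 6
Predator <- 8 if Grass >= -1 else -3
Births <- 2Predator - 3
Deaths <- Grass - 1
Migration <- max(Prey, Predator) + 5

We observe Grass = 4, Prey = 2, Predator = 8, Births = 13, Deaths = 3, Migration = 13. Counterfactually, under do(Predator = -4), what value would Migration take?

7

The intervention breaks the incoming arrows to Predator: Predator <- 8 if Grass >= -1 else -3 no longer applies, and Predator = -4.
Prey = -Grass + 6  [with Grass=4]  = 2
Migration = max(Prey, Predator) + 5  [with Prey=2, Predator=-4]  = 7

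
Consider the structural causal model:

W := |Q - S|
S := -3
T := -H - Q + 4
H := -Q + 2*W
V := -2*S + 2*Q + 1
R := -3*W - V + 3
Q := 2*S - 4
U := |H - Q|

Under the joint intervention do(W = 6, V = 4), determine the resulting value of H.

Setting W = 6, V = 4 by intervention discards those variables' equations.
Q = 2*S - 4  [with S=-3]  = -10
H = -Q + 2*W  [with Q=-10, W=6]  = 22

22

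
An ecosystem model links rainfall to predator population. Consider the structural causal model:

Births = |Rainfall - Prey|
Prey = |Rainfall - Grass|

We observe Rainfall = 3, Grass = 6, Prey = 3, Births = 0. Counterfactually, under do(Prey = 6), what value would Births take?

The intervention breaks the incoming arrows to Prey: Prey = |Rainfall - Grass| no longer applies, and Prey = 6.
Births = |Rainfall - Prey|  [with Rainfall=3, Prey=6]  = 3

3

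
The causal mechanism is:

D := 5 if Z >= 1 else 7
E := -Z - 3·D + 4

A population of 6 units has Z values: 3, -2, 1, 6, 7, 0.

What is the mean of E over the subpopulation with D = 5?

-15.25

Observing D=5 restricts to units where D's equation naturally yields 5: Z ∈ {3, 1, 6, 7}. In that subpopulation E = -14, -12, -17, -18, mean -15.25.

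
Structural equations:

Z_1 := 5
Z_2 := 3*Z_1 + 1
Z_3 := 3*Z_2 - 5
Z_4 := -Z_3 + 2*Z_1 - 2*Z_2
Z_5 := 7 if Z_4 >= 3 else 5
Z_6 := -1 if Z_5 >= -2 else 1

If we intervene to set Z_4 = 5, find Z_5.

7

Intervening sets Z_4 = 5 and removes its equation (Z_4 := -Z_3 + 2*Z_1 - 2*Z_2).
Z_5 = 7 if Z_4 >= 3 else 5  [with Z_4=5]  = 7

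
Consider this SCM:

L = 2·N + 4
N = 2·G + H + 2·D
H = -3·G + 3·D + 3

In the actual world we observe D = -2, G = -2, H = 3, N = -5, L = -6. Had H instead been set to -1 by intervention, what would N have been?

-9

The intervention breaks the incoming arrows to H: H = -3·G + 3·D + 3 no longer applies, and H = -1.
N = 2·G + H + 2·D  [with G=-2, H=-1, D=-2]  = -9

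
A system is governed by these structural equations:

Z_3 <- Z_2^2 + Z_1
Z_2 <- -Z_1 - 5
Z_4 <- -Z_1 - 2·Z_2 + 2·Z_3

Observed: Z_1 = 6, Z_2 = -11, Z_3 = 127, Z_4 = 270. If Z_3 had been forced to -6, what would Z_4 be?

4

The intervention breaks the incoming arrows to Z_3: Z_3 <- Z_2^2 + Z_1 no longer applies, and Z_3 = -6.
Z_2 = -Z_1 - 5  [with Z_1=6]  = -11
Z_4 = -Z_1 - 2·Z_2 + 2·Z_3  [with Z_1=6, Z_2=-11, Z_3=-6]  = 4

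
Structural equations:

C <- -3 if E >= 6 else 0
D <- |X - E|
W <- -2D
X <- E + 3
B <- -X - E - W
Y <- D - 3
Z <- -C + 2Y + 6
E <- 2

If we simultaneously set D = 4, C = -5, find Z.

The joint intervention fixes D = 4, C = -5, removing each variable's own equation.
Y = D - 3  [with D=4]  = 1
Z = -C + 2Y + 6  [with C=-5, Y=1]  = 13

13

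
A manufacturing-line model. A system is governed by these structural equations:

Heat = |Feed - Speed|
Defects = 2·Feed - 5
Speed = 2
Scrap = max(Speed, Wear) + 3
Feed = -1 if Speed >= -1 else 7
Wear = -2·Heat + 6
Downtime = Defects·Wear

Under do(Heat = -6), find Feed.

-1

Under do(Heat=-6), the mechanism Heat = |Feed - Speed| is discarded; Heat is fixed at -6.
Since Feed is not a descendant of the intervened variable, it is unaffected.
Feed = -1 if Speed >= -1 else 7  [with Speed=2]  = -1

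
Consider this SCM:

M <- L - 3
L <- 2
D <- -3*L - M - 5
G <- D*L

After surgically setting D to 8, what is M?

Under do(D=8), the mechanism D <- -3*L - M - 5 is discarded; D is fixed at 8.
Since M is not a descendant of the intervened variable, it is unaffected.
M = L - 3  [with L=2]  = -1

-1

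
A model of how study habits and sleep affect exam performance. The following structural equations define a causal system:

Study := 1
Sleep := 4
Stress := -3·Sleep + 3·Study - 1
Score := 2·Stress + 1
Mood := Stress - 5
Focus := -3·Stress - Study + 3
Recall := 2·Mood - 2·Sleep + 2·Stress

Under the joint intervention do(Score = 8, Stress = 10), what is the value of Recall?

22

The joint intervention fixes Score = 8, Stress = 10, removing each variable's own equation.
Mood = Stress - 5  [with Stress=10]  = 5
Recall = 2·Mood - 2·Sleep + 2·Stress  [with Mood=5, Sleep=4, Stress=10]  = 22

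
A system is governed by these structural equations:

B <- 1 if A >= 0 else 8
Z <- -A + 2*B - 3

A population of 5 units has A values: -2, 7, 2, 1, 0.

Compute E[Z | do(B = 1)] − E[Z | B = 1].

0.9

Every unit gets B=1 under the intervention. Z values become 1, -8, -3, -2, -1; E[Z|do(B=1)] = -2.6.
Observing B=1 restricts to units where B's equation naturally yields 1: A ∈ {7, 2, 1, 0}. In that subpopulation Z = -8, -3, -2, -1, mean -3.5.
Difference = -2.6 − (-3.5) = 0.9.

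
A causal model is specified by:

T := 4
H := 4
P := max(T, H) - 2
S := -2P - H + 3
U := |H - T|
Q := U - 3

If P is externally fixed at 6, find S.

-13

The intervention breaks the incoming arrows to P: P := max(T, H) - 2 no longer applies, and P = 6.
S = -2P - H + 3  [with P=6, H=4]  = -13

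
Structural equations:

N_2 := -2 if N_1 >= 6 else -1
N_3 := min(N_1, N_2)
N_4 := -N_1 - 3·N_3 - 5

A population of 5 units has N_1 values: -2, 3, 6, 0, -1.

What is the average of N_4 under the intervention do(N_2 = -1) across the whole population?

-2.6

do(N_2=-1) breaks N_2's dependence on N_1. With N_2=-1 fixed, N_4 across the units is 3, -5, -8, -2, -1, mean -2.6.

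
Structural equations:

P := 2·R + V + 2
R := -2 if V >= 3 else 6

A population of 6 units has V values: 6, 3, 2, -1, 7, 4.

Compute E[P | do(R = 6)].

The intervention sets R=6 in all 6 units regardless of V. Recomputing P per unit gives 20, 17, 16, 13, 21, 18; average 17.5.

17.5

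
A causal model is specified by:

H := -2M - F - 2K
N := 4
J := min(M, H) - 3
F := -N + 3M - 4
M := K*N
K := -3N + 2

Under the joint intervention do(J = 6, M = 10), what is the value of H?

-22

Under do(J = 6, M = 10), each intervened variable's structural equation is replaced by its fixed value.
K = -3N + 2  [with N=4]  = -10
F = -N + 3M - 4  [with N=4, M=10]  = 22
H = -2M - F - 2K  [with M=10, F=22, K=-10]  = -22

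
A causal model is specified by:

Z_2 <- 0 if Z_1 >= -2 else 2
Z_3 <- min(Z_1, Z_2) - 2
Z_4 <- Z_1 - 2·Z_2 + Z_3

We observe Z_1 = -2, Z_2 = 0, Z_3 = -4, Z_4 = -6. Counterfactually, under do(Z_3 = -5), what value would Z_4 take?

The intervention breaks the incoming arrows to Z_3: Z_3 <- min(Z_1, Z_2) - 2 no longer applies, and Z_3 = -5.
Z_2 = 0 if Z_1 >= -2 else 2  [with Z_1=-2]  = 0
Z_4 = Z_1 - 2·Z_2 + Z_3  [with Z_1=-2, Z_2=0, Z_3=-5]  = -7

-7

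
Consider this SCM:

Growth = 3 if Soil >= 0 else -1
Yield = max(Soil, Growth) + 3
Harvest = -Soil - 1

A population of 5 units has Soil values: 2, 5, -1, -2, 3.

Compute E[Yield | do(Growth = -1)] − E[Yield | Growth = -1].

Every unit gets Growth=-1 under the intervention. Yield values become 5, 8, 2, 2, 6; E[Yield|do(Growth=-1)] = 4.6.
E[Yield|Growth=-1] averages over only the 2 units with Growth=-1 (Soil = -1, -2): Yield = 2, 2, mean 2.
Difference = 4.6 − 2 = 2.6.

2.6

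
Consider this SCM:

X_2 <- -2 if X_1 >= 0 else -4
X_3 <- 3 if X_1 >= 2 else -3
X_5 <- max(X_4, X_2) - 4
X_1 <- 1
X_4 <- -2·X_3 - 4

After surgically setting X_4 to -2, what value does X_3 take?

-3

Under do(X_4=-2), the mechanism X_4 <- -2·X_3 - 4 is discarded; X_4 is fixed at -2.
Since X_3 is not a descendant of the intervened variable, it is unaffected.
X_3 = 3 if X_1 >= 2 else -3  [with X_1=1]  = -3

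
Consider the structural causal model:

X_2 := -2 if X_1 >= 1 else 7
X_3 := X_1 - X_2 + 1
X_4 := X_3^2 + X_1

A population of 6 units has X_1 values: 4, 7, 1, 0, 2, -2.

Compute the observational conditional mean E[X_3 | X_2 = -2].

6.5

Conditioning on X_2=-2 selects the 4 unit(s) with X_1 ∈ {4, 7, 1, 2}. Their X_3 values: 7, 10, 4, 5. Mean = 6.5.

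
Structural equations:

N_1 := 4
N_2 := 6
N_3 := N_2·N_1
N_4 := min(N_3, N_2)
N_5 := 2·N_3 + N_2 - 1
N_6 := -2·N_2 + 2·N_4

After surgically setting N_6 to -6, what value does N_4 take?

6

do(N_6=-6) replaces the equation N_6 := -2·N_2 + 2·N_4 with the constant N_6 = -6.
No directed path runs from N_6 to N_4, so N_4 keeps its natural value.
N_3 = N_2·N_1  [with N_2=6, N_1=4]  = 24
N_4 = min(N_3, N_2)  [with N_3=24, N_2=6]  = 6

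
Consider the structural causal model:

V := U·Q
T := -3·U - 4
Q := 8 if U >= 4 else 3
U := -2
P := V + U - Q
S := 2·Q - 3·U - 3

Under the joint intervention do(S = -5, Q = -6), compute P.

16

Under do(S = -5, Q = -6), each intervened variable's structural equation is replaced by its fixed value.
V = U·Q  [with U=-2, Q=-6]  = 12
P = V + U - Q  [with V=12, U=-2, Q=-6]  = 16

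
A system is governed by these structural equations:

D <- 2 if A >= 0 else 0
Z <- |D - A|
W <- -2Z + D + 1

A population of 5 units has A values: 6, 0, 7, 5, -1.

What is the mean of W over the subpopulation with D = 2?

Observing D=2 restricts to units where D's equation naturally yields 2: A ∈ {6, 0, 7, 5}. In that subpopulation W = -5, -1, -7, -3, mean -4.

-4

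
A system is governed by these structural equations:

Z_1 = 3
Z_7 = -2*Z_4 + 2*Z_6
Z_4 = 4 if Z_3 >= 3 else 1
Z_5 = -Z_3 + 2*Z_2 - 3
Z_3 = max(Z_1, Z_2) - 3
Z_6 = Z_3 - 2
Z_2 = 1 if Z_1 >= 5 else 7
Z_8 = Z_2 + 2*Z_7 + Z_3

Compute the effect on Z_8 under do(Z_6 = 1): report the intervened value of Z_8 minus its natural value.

-4

Intervening sets Z_6 = 1 and removes its equation (Z_6 = Z_3 - 2).
Z_2 = 1 if Z_1 >= 5 else 7  [with Z_1=3]  = 7
Z_3 = max(Z_1, Z_2) - 3  [with Z_1=3, Z_2=7]  = 4
Z_4 = 4 if Z_3 >= 3 else 1  [with Z_3=4]  = 4
Z_7 = -2*Z_4 + 2*Z_6  [with Z_4=4, Z_6=1]  = -6
Z_8 = Z_2 + 2*Z_7 + Z_3  [with Z_2=7, Z_7=-6, Z_3=4]  = -1
Without intervention: Z_2 = 1 if Z_1 >= 5 else 7  [with Z_1=3]  = 7; Z_3 = max(Z_1, Z_2) - 3  [with Z_1=3, Z_2=7]  = 4; Z_4 = 4 if Z_3 >= 3 else 1  [with Z_3=4]  = 4; Z_6 = Z_3 - 2  [with Z_3=4]  = 2; Z_7 = -2*Z_4 + 2*Z_6  [with Z_4=4, Z_6=2]  = -4; Z_8 = Z_2 + 2*Z_7 + Z_3  [with Z_2=7, Z_7=-4, Z_3=4]  = 3.
Change = -1 − 3 = -4.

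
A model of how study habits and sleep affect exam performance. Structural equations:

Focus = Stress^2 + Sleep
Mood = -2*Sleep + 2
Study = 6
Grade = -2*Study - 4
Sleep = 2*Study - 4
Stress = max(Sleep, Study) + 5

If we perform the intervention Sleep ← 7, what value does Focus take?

Under do(Sleep=7), the mechanism Sleep = 2*Study - 4 is discarded; Sleep is fixed at 7.
Stress = max(Sleep, Study) + 5  [with Sleep=7, Study=6]  = 12
Focus = Stress^2 + Sleep  [with Stress=12, Sleep=7]  = 151

151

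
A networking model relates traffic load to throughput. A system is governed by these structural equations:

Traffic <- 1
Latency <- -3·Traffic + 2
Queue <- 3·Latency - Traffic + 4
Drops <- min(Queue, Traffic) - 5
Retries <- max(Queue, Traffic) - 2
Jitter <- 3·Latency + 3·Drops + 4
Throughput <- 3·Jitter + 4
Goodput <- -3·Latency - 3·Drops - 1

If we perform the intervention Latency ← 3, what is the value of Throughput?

7

Under do(Latency=3), the mechanism Latency <- -3·Traffic + 2 is discarded; Latency is fixed at 3.
Queue = 3·Latency - Traffic + 4  [with Latency=3, Traffic=1]  = 12
Drops = min(Queue, Traffic) - 5  [with Queue=12, Traffic=1]  = -4
Jitter = 3·Latency + 3·Drops + 4  [with Latency=3, Drops=-4]  = 1
Throughput = 3·Jitter + 4  [with Jitter=1]  = 7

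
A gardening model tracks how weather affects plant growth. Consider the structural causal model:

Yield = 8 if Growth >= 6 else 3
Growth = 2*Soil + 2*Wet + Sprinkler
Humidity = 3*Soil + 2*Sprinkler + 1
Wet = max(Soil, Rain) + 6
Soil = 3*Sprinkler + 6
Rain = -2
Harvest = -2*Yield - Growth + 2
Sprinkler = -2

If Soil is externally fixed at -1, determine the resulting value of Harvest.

The intervention breaks the incoming arrows to Soil: Soil = 3*Sprinkler + 6 no longer applies, and Soil = -1.
Wet = max(Soil, Rain) + 6  [with Soil=-1, Rain=-2]  = 5
Growth = 2*Soil + 2*Wet + Sprinkler  [with Soil=-1, Wet=5, Sprinkler=-2]  = 6
Yield = 8 if Growth >= 6 else 3  [with Growth=6]  = 8
Harvest = -2*Yield - Growth + 2  [with Yield=8, Growth=6]  = -20

-20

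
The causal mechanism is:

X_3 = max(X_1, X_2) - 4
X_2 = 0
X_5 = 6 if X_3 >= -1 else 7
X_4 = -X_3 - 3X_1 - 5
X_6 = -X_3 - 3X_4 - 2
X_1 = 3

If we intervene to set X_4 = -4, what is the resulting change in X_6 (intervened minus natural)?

-27

Under do(X_4=-4), the mechanism X_4 = -X_3 - 3X_1 - 5 is discarded; X_4 is fixed at -4.
X_3 = max(X_1, X_2) - 4  [with X_1=3, X_2=0]  = -1
X_6 = -X_3 - 3X_4 - 2  [with X_3=-1, X_4=-4]  = 11
Without intervention: X_3 = max(X_1, X_2) - 4  [with X_1=3, X_2=0]  = -1; X_4 = -X_3 - 3X_1 - 5  [with X_3=-1, X_1=3]  = -13; X_6 = -X_3 - 3X_4 - 2  [with X_3=-1, X_4=-13]  = 38.
Change = 11 − 38 = -27.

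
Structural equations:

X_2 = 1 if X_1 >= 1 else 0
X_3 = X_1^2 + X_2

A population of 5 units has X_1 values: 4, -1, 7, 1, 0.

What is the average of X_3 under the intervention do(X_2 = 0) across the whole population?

13.4

The intervention sets X_2=0 in all 5 units regardless of X_1. Recomputing X_3 per unit gives 16, 1, 49, 1, 0; average 13.4.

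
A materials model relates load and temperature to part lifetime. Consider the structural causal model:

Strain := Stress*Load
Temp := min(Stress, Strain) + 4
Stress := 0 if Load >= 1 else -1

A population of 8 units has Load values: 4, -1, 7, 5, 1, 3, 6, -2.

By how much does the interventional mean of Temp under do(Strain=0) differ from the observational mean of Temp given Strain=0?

Every unit gets Strain=0 under the intervention. Temp values become 4, 3, 4, 4, 4, 4, 4, 3; E[Temp|do(Strain=0)] = 3.75.
Conditioning on Strain=0 selects the 6 unit(s) with Load ∈ {4, 7, 5, 1, 3, 6}. Their Temp values: 4, 4, 4, 4, 4, 4. Mean = 4.
Difference = 3.75 − 4 = -0.25.

-0.25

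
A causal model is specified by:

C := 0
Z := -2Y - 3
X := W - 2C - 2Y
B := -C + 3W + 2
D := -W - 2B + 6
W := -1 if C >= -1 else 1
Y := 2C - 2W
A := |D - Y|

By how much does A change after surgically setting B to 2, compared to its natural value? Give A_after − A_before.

do(B=2) replaces the equation B := -C + 3W + 2 with the constant B = 2.
W = -1 if C >= -1 else 1  [with C=0]  = -1
Y = 2C - 2W  [with C=0, W=-1]  = 2
D = -W - 2B + 6  [with W=-1, B=2]  = 3
A = |D - Y|  [with D=3, Y=2]  = 1
Without intervention: W = -1 if C >= -1 else 1  [with C=0]  = -1; Y = 2C - 2W  [with C=0, W=-1]  = 2; B = -C + 3W + 2  [with C=0, W=-1]  = -1; D = -W - 2B + 6  [with W=-1, B=-1]  = 9; A = |D - Y|  [with D=9, Y=2]  = 7.
Change = 1 − 7 = -6.

-6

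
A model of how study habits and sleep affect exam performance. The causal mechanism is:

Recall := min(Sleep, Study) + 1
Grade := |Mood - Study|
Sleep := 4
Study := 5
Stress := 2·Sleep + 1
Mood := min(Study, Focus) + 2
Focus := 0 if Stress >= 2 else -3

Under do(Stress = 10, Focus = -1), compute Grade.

Under do(Stress = 10, Focus = -1), each intervened variable's structural equation is replaced by its fixed value.
Mood = min(Study, Focus) + 2  [with Study=5, Focus=-1]  = 1
Grade = |Mood - Study|  [with Mood=1, Study=5]  = 4

4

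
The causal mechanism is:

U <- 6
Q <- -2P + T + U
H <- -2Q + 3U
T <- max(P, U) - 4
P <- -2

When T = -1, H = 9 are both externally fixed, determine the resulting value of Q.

9

The joint intervention fixes T = -1, H = 9, removing each variable's own equation.
Q = -2P + T + U  [with P=-2, T=-1, U=6]  = 9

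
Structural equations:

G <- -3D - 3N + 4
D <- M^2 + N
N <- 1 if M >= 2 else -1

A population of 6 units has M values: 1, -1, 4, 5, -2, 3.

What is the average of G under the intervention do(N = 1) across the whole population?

-30

do(N=1) breaks N's dependence on M. With N=1 fixed, G across the units is -5, -5, -50, -77, -14, -29, mean -30.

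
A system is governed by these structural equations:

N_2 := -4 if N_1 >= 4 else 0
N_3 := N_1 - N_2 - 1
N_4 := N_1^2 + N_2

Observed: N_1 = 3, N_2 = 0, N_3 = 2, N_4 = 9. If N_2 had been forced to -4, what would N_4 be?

5

Under do(N_2=-4), the mechanism N_2 := -4 if N_1 >= 4 else 0 is discarded; N_2 is fixed at -4.
N_4 = N_1^2 + N_2  [with N_1=3, N_2=-4]  = 5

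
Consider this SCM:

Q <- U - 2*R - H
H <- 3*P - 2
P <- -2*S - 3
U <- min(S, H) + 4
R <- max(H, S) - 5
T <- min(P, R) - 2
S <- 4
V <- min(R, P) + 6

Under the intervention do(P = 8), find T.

6

Under do(P=8), the mechanism P <- -2*S - 3 is discarded; P is fixed at 8.
H = 3*P - 2  [with P=8]  = 22
R = max(H, S) - 5  [with H=22, S=4]  = 17
T = min(P, R) - 2  [with P=8, R=17]  = 6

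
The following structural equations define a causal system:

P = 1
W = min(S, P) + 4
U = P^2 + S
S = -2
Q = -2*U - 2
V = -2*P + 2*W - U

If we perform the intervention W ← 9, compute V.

do(W=9) replaces the equation W = min(S, P) + 4 with the constant W = 9.
U = P^2 + S  [with P=1, S=-2]  = -1
V = -2*P + 2*W - U  [with P=1, W=9, U=-1]  = 17

17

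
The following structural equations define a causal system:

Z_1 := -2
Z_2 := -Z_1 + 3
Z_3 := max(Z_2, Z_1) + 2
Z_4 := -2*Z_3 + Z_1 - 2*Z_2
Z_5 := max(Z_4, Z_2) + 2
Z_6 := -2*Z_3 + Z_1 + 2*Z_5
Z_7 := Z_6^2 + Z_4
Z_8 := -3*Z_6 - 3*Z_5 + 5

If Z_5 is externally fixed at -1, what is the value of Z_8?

do(Z_5=-1) replaces the equation Z_5 := max(Z_4, Z_2) + 2 with the constant Z_5 = -1.
Z_2 = -Z_1 + 3  [with Z_1=-2]  = 5
Z_3 = max(Z_2, Z_1) + 2  [with Z_2=5, Z_1=-2]  = 7
Z_6 = -2*Z_3 + Z_1 + 2*Z_5  [with Z_3=7, Z_1=-2, Z_5=-1]  = -18
Z_8 = -3*Z_6 - 3*Z_5 + 5  [with Z_6=-18, Z_5=-1]  = 62

62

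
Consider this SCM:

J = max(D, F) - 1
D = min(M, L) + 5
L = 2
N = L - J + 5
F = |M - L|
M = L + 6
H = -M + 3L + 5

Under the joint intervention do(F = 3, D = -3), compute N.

Under do(F = 3, D = -3), each intervened variable's structural equation is replaced by its fixed value.
J = max(D, F) - 1  [with D=-3, F=3]  = 2
N = L - J + 5  [with L=2, J=2]  = 5

5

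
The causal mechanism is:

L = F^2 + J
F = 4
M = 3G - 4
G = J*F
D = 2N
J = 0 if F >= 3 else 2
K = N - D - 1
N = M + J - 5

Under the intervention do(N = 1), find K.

Intervening sets N = 1 and removes its equation (N = M + J - 5).
D = 2N  [with N=1]  = 2
K = N - D - 1  [with N=1, D=2]  = -2

-2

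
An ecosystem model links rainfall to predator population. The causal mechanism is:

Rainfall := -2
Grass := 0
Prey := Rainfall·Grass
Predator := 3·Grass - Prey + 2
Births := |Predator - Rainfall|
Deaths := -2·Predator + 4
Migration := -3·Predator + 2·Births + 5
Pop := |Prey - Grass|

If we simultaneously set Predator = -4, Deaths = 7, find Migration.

Setting Predator = -4, Deaths = 7 by intervention discards those variables' equations.
Births = |Predator - Rainfall|  [with Predator=-4, Rainfall=-2]  = 2
Migration = -3·Predator + 2·Births + 5  [with Predator=-4, Births=2]  = 21

21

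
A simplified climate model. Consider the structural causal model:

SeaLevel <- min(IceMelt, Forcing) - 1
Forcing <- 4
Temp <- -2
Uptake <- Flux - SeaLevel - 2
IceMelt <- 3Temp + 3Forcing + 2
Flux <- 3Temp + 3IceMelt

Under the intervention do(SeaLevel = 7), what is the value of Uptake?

Under do(SeaLevel=7), the mechanism SeaLevel <- min(IceMelt, Forcing) - 1 is discarded; SeaLevel is fixed at 7.
IceMelt = 3Temp + 3Forcing + 2  [with Temp=-2, Forcing=4]  = 8
Flux = 3Temp + 3IceMelt  [with Temp=-2, IceMelt=8]  = 18
Uptake = Flux - SeaLevel - 2  [with Flux=18, SeaLevel=7]  = 9

9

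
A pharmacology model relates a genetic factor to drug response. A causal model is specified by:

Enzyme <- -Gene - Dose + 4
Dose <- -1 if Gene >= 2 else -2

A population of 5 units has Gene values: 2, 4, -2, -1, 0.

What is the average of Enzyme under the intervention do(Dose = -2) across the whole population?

Under do(Dose=-2), Dose's equation is replaced by Dose=-2 for every unit. Per-unit Enzyme: 4, 2, 8, 7, 6. Mean = 5.4.

5.4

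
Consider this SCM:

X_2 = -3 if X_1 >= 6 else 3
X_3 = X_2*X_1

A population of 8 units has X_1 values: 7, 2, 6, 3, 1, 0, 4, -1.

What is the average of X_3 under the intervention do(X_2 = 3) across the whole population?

8.25

Under do(X_2=3), X_2's equation is replaced by X_2=3 for every unit. Per-unit X_3: 21, 6, 18, 9, 3, 0, 12, -3. Mean = 8.25.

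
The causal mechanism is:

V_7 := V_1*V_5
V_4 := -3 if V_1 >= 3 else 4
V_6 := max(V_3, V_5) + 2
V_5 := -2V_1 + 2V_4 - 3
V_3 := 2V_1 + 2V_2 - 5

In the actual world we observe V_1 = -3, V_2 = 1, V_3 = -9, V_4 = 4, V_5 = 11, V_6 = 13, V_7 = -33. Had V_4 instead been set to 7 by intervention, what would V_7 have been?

The intervention breaks the incoming arrows to V_4: V_4 := -3 if V_1 >= 3 else 4 no longer applies, and V_4 = 7.
V_5 = -2V_1 + 2V_4 - 3  [with V_1=-3, V_4=7]  = 17
V_7 = V_1*V_5  [with V_1=-3, V_5=17]  = -51

-51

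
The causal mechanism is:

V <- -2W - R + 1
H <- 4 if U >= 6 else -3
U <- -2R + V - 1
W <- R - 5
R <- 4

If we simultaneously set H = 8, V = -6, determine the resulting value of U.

Under do(H = 8, V = -6), each intervened variable's structural equation is replaced by its fixed value.
U = -2R + V - 1  [with R=4, V=-6]  = -15

-15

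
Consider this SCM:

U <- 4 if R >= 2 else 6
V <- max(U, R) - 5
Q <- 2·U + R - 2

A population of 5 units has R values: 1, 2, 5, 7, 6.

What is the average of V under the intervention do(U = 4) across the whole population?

0.2

Every unit gets U=4 under the intervention. V values become -1, -1, 0, 2, 1; E[V|do(U=4)] = 0.2.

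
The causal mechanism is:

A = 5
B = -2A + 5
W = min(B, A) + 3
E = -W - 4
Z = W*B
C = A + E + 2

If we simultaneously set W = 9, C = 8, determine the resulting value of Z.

-45

The joint intervention fixes W = 9, C = 8, removing each variable's own equation.
B = -2A + 5  [with A=5]  = -5
Z = W*B  [with W=9, B=-5]  = -45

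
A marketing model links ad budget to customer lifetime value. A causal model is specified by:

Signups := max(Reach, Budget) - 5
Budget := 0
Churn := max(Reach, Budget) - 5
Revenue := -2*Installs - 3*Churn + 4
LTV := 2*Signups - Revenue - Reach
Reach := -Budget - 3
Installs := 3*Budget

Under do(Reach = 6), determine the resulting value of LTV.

Under do(Reach=6), the mechanism Reach := -Budget - 3 is discarded; Reach is fixed at 6.
Installs = 3*Budget  [with Budget=0]  = 0
Signups = max(Reach, Budget) - 5  [with Reach=6, Budget=0]  = 1
Churn = max(Reach, Budget) - 5  [with Reach=6, Budget=0]  = 1
Revenue = -2*Installs - 3*Churn + 4  [with Installs=0, Churn=1]  = 1
LTV = 2*Signups - Revenue - Reach  [with Signups=1, Revenue=1, Reach=6]  = -5

-5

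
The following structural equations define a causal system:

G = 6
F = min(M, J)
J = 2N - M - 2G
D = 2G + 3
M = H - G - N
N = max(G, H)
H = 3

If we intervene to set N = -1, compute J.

The intervention breaks the incoming arrows to N: N = max(G, H) no longer applies, and N = -1.
M = H - G - N  [with H=3, G=6, N=-1]  = -2
J = 2N - M - 2G  [with N=-1, M=-2, G=6]  = -12

-12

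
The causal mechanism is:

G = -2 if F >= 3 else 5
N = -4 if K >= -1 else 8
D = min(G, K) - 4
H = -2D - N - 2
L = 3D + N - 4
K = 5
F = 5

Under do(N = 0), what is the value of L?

The intervention breaks the incoming arrows to N: N = -4 if K >= -1 else 8 no longer applies, and N = 0.
G = -2 if F >= 3 else 5  [with F=5]  = -2
D = min(G, K) - 4  [with G=-2, K=5]  = -6
L = 3D + N - 4  [with D=-6, N=0]  = -22

-22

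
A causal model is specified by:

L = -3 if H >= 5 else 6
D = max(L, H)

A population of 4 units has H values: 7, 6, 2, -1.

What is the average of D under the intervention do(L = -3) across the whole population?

3.5

The intervention sets L=-3 in all 4 units regardless of H. Recomputing D per unit gives 7, 6, 2, -1; average 3.5.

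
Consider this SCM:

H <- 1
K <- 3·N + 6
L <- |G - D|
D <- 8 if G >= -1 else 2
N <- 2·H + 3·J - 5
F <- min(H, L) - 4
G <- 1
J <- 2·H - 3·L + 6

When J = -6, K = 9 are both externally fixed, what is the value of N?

The joint intervention fixes J = -6, K = 9, removing each variable's own equation.
N = 2·H + 3·J - 5  [with H=1, J=-6]  = -21

-21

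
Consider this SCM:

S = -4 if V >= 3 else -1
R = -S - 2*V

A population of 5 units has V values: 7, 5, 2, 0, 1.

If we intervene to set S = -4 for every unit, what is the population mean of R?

-2

Under do(S=-4), S's equation is replaced by S=-4 for every unit. Per-unit R: -10, -6, 0, 4, 2. Mean = -2.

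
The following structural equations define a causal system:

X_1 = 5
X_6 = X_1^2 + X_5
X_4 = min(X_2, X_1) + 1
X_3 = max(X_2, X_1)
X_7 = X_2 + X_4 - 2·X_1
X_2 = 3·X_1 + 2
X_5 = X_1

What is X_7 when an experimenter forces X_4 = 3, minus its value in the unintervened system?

The intervention breaks the incoming arrows to X_4: X_4 = min(X_2, X_1) + 1 no longer applies, and X_4 = 3.
X_2 = 3·X_1 + 2  [with X_1=5]  = 17
X_7 = X_2 + X_4 - 2·X_1  [with X_2=17, X_4=3, X_1=5]  = 10
Without intervention: X_2 = 3·X_1 + 2  [with X_1=5]  = 17; X_4 = min(X_2, X_1) + 1  [with X_2=17, X_1=5]  = 6; X_7 = X_2 + X_4 - 2·X_1  [with X_2=17, X_4=6, X_1=5]  = 13.
Change = 10 − 13 = -3.

-3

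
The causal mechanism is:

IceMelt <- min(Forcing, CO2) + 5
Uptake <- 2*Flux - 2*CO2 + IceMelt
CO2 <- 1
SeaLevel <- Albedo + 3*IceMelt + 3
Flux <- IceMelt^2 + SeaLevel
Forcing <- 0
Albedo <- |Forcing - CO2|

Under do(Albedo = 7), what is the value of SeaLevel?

25

Intervening sets Albedo = 7 and removes its equation (Albedo <- |Forcing - CO2|).
IceMelt = min(Forcing, CO2) + 5  [with Forcing=0, CO2=1]  = 5
SeaLevel = Albedo + 3*IceMelt + 3  [with Albedo=7, IceMelt=5]  = 25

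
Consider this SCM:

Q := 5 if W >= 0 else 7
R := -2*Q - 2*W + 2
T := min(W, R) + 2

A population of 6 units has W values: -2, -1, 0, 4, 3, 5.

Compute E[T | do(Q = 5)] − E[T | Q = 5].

do(Q=5) breaks Q's dependence on W. With Q=5 fixed, T across the units is -2, -4, -6, -14, -12, -16, mean -9.
Conditioning on Q=5 selects the 4 unit(s) with W ∈ {0, 4, 3, 5}. Their T values: -6, -14, -12, -16. Mean = -12.
Difference = -9 − (-12) = 3.

3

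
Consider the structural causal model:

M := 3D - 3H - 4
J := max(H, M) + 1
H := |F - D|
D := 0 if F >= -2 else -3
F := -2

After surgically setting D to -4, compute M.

Under do(D=-4), the mechanism D := 0 if F >= -2 else -3 is discarded; D is fixed at -4.
H = |F - D|  [with F=-2, D=-4]  = 2
M = 3D - 3H - 4  [with D=-4, H=2]  = -22

-22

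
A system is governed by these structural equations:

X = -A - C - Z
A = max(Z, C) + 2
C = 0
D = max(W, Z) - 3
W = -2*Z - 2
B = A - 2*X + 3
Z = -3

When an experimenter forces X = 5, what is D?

The intervention breaks the incoming arrows to X: X = -A - C - Z no longer applies, and X = 5.
No directed path runs from X to D, so D keeps its natural value.
W = -2*Z - 2  [with Z=-3]  = 4
D = max(W, Z) - 3  [with W=4, Z=-3]  = 1

1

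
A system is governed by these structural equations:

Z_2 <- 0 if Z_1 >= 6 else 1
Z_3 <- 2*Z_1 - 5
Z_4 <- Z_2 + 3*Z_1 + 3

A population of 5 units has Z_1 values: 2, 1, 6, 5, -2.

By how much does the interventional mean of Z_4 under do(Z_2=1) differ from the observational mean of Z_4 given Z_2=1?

2.7

Under do(Z_2=1), Z_2's equation is replaced by Z_2=1 for every unit. Per-unit Z_4: 10, 7, 22, 19, -2. Mean = 11.2.
Conditioning on Z_2=1 selects the 4 unit(s) with Z_1 ∈ {2, 1, 5, -2}. Their Z_4 values: 10, 7, 19, -2. Mean = 8.5.
Difference = 11.2 − 8.5 = 2.7.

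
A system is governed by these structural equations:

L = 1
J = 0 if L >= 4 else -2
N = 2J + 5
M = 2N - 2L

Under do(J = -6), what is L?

Under do(J=-6), the mechanism J = 0 if L >= 4 else -2 is discarded; J is fixed at -6.
L is not downstream of the intervention, so its value is determined by the original equations.

1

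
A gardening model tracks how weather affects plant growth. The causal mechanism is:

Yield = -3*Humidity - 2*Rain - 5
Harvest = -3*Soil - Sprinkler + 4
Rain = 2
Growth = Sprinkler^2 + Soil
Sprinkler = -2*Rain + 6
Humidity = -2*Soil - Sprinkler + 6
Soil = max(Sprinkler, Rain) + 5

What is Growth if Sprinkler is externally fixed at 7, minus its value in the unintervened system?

Under do(Sprinkler=7), the mechanism Sprinkler = -2*Rain + 6 is discarded; Sprinkler is fixed at 7.
Soil = max(Sprinkler, Rain) + 5  [with Sprinkler=7, Rain=2]  = 12
Growth = Sprinkler^2 + Soil  [with Sprinkler=7, Soil=12]  = 61
Without intervention: Sprinkler = -2*Rain + 6  [with Rain=2]  = 2; Soil = max(Sprinkler, Rain) + 5  [with Sprinkler=2, Rain=2]  = 7; Growth = Sprinkler^2 + Soil  [with Sprinkler=2, Soil=7]  = 11.
Change = 61 − 11 = 50.

50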